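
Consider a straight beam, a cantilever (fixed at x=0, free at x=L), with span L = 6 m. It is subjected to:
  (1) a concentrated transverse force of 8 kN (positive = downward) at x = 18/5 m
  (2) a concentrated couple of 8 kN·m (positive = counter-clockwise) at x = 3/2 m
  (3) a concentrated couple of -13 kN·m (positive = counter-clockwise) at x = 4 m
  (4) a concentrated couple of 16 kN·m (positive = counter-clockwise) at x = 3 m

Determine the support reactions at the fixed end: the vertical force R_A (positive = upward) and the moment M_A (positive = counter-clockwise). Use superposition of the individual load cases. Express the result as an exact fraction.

R_A = 8 kN, M_A = 89/5 kN·m

Load 1 — point force P=8 kN at a=18/5 m (b=L-a=12/5):
  R_A = P = 8 kN
  M_A = Pa = 8·(18/5) = 144/5 kN·m
Load 2 — applied couple M₀=8 kN·m at a=3/2 m (b=L-a=9/2):
  R_A = 0 kN
  M_A = -M₀ = -8 kN·m
Load 3 — applied couple M₀=-13 kN·m at a=4 m (b=L-a=2):
  R_A = 0 kN
  M_A = -M₀ = -(-13) = 13 kN·m
Load 4 — applied couple M₀=16 kN·m at a=3 m (b=L-a=3):
  R_A = 0 kN
  M_A = -M₀ = -16 kN·m
Superposition: R_A = 8 kN, M_A = 89/5 kN·m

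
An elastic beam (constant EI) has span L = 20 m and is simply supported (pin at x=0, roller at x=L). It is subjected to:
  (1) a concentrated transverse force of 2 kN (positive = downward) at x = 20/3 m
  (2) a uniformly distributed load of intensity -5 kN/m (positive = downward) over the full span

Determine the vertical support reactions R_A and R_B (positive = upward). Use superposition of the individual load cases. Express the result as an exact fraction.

Load 1 — point force P=2 kN at a=20/3 m (b=L-a=40/3):
  R_A = Pb/L = 2·(40/3)/20 = 4/3 kN
  R_B = Pa/L = 2·(20/3)/20 = 2/3 kN
Load 2 — uniform load w=-5 kN/m over full span:
  R_A = wL/2 = (-5)·20/2 = -50 kN
  R_B = wL/2 = (-5)·20/2 = -50 kN
Superposition: R_A = -146/3 kN, R_B = -148/3 kN

R_A = -146/3 kN, R_B = -148/3 kN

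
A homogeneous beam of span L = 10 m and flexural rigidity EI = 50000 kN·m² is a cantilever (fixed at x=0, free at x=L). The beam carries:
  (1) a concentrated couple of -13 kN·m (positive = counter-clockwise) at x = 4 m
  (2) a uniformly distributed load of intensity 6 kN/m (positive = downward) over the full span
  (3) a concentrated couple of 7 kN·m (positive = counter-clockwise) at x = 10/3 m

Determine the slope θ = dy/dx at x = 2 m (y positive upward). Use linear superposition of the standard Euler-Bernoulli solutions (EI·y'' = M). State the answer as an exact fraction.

θ(2) = -1/100 rad

Load 1 — applied couple M₀=-13 kN·m at a=4 m (b=L-a=6):
  θ_1 = M₀x/EI  [x≤a] = (-13)·2/50000 = -13/25000 rad
Load 2 — uniform load w=6 kN/m over full span:
  θ_2 = -wx(x²-3Lx+3L²)/(6EI) = -6·2·(2²-3·10·2+3·10²)/(6·50000) = -61/6250 rad
Load 3 — applied couple M₀=7 kN·m at a=10/3 m (b=L-a=20/3):
  θ_3 = M₀x/EI  [x≤a] = 7·2/50000 = 7/25000 rad
Superposition: θ = Σ θ_i = -1/100 rad ≈ -0.010000 rad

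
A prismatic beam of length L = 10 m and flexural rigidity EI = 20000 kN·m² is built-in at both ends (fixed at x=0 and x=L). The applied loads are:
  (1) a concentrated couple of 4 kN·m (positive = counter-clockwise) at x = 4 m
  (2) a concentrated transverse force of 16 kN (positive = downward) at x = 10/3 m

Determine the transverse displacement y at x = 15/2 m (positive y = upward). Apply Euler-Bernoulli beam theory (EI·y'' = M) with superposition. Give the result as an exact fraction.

Load 1 — applied couple M₀=4 kN·m at a=4 m (b=L-a=6):
  y_1 = (R_Ax³/6 - M_Ax²/2 - M₀(x-a)²/2)/EI  [x>a] with R_A=72/125, M_A=12/25 = ((72/125)·(15/2)³/6 - (12/25)·(15/2)²/2 - 4·((15/2)-4)²/2)/20000 = 1/8000 m
Load 2 — point force P=16 kN at a=10/3 m (b=L-a=20/3):
  y_2 = -Pa²(L-x)²(3bL-(3b+a)(L-x))/(6L³EI)  [x>a] = -16·(10/3)²·(10-(15/2))²·(3·(20/3)·10-(3·(20/3)+(10/3))·(10-(15/2)))/(6·10³·20000) = -17/12960 m
Superposition: y = Σ y_i = -769/648000 m ≈ -0.001187 m

y(15/2) = -769/648000 m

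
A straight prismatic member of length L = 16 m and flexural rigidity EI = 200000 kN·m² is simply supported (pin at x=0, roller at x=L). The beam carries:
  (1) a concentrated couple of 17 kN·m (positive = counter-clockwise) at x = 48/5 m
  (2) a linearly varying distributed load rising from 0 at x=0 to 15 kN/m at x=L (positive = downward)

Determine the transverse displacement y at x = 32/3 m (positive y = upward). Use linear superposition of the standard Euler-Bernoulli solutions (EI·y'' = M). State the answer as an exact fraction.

Load 1 — applied couple M₀=17 kN·m at a=48/5 m (b=L-a=32/5):
  y_1 = (M₀x³/(6L)-M₀(x-a)²/2+C₁x)/EI  [x>a] with C₁=M₀(3b²-L²)/(6L)=-1768/75 = (17·(32/3)³/(6·16)-17·((32/3)-(48/5))²/2+(-1768/75)·(32/3))/200000 = -1462/6328125 m
Load 2 — triangular load w₀=15 kN/m (0→w₀ over full span):
  y_2 = -w₀x(7L⁴-10L²x²+3x⁴)/(360LEI) = -15·(32/3)·(7·16⁴-10·16²·(32/3)²+3·(32/3)⁴)/(360·16·200000) = -4352/151875 m
Superposition: y = Σ y_i = -548386/18984375 m ≈ -0.028886 m

y(32/3) = -548386/18984375 m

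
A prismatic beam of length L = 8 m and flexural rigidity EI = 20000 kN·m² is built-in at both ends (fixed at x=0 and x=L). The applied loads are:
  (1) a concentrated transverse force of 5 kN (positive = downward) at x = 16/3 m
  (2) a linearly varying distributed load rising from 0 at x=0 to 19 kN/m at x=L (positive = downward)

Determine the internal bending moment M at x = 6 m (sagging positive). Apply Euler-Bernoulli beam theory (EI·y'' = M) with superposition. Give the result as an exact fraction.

M(6) = 3307/270 kN·m

Load 1 — point force P=5 kN at a=16/3 m (b=L-a=8/3):
  M_1 = Pa²(a+3b)(L-x)/L³ - Pa²b/L²  [x>a] = 5·(16/3)²·((16/3)+3·(8/3))·(8-6)/8³ - 5·(16/3)²·(8/3)/8² = 40/27 kN·m
Load 2 — triangular load w₀=19 kN/m (0→w₀ over full span):
  M_2 = 3w₀Lx/20 - w₀L²/30 - w₀x³/(6L) = 3·19·8·6/20 - 19·8²/30 - 19·6³/(6·8) = 323/30 kN·m
Superposition: M = Σ M_i = 3307/270 kN·m ≈ 12.248148 kN·m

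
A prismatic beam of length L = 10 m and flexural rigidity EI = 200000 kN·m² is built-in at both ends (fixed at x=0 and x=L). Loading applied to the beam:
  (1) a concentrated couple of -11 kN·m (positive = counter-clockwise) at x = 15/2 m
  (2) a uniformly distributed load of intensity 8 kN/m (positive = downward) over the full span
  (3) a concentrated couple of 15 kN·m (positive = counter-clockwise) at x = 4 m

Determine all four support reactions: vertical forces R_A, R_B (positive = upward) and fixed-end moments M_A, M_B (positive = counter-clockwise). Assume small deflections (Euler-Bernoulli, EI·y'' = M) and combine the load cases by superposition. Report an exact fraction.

Load 1 — applied couple M₀=-11 kN·m at a=15/2 m (b=L-a=5/2):
  R_A = 6M₀ab/L³ = 6·(-11)·(15/2)·(5/2)/10³ = -99/80 kN
  M_A = M₀b(2a-b)/L² = (-11)·(5/2)·(2·(15/2)-(5/2))/10² = -55/16 kN·m
  R_B = -6M₀ab/L³ = -6·(-11)·(15/2)·(5/2)/10³ = 99/80 kN
  M_B = M₀a(2b-a)/L² = (-11)·(15/2)·(2·(5/2)-(15/2))/10² = 33/16 kN·m
Load 2 — uniform load w=8 kN/m over full span:
  R_A = wL/2 = 8·10/2 = 40 kN
  M_A = wL²/12 = 8·10²/12 = 200/3 kN·m
  R_B = wL/2 = 8·10/2 = 40 kN
  M_B = -wL²/12 = -8·10²/12 = -200/3 kN·m
Load 3 — applied couple M₀=15 kN·m at a=4 m (b=L-a=6):
  R_A = 6M₀ab/L³ = 6·15·4·6/10³ = 54/25 kN
  M_A = M₀b(2a-b)/L² = 15·6·(2·4-6)/10² = 9/5 kN·m
  R_B = -6M₀ab/L³ = -6·15·4·6/10³ = -54/25 kN
  M_B = M₀a(2b-a)/L² = 15·4·(2·6-4)/10² = 24/5 kN·m
Superposition: R_A = 16369/400 kN, M_A = 15607/240 kN·m, R_B = 15631/400 kN, M_B = -14353/240 kN·m

R_A = 16369/400 kN, M_A = 15607/240 kN·m, R_B = 15631/400 kN, M_B = -14353/240 kN·m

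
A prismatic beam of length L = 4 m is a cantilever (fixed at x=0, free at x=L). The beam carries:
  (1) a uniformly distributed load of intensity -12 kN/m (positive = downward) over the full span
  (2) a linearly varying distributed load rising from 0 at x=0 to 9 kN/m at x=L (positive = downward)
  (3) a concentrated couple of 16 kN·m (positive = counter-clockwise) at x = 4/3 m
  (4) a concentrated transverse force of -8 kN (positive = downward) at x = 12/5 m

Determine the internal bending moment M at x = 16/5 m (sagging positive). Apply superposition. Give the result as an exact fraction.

M(16/5) = 144/125 kN·m

Load 1 — uniform load w=-12 kN/m over full span:
  M_1 = -w(L-x)²/2 = -(-12)·(4-(16/5))²/2 = 96/25 kN·m
Load 2 — triangular load w₀=9 kN/m (0→w₀ over full span):
  M_2 = w₀Lx/2 - w₀L²/3 - w₀x³/(6L) = 9·4·(16/5)/2 - 9·4²/3 - 9·(16/5)³/(6·4) = -336/125 kN·m
Load 3 — applied couple M₀=16 kN·m at a=4/3 m (b=L-a=8/3):
  M_3 = 0  [x>a] = 0 kN·m
Load 4 — point force P=-8 kN at a=12/5 m (b=L-a=8/5):
  M_4 = 0  [x>a] = 0 kN·m
Superposition: M = Σ M_i = 144/125 kN·m ≈ 1.152000 kN·m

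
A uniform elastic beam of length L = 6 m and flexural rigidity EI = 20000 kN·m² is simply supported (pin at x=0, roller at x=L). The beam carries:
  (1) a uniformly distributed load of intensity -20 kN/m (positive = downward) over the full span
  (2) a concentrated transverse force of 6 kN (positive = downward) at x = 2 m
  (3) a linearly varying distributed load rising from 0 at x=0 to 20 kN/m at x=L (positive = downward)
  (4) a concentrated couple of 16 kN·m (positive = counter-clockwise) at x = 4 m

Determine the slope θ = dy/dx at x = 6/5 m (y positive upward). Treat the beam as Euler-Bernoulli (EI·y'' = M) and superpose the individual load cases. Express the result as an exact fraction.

θ(6/5) = 1671/625000 rad

Load 1 — uniform load w=-20 kN/m over full span:
  θ_1 = -w(L³-6Lx²+4x³)/(24EI) = -(-20)·(6³-6·6·(6/5)²+4·(6/5)³)/(24·20000) = 891/125000 rad
Load 2 — point force P=6 kN at a=2 m (b=L-a=4):
  θ_2 = -Pb(L²-b²-3x²)/(6LEI)  [x≤a] = -6·4·(6²-4²-3·(6/5)²)/(6·6·20000) = -49/93750 rad
Load 3 — triangular load w₀=20 kN/m (0→w₀ over full span):
  θ_3 = -w₀(7L⁴-30L²x²+15x⁴)/(360LEI) = -20·(7·6⁴-30·6²·(6/5)²+15·(6/5)⁴)/(360·6·20000) = -273/78125 rad
Load 4 — applied couple M₀=16 kN·m at a=4 m (b=L-a=2):
  θ_4 = (M₀x²/(2L)+C₁)/EI  [x≤a] with C₁=M₀(3b²-L²)/(6L)=-32/3 = (16·(6/5)²/(2·6)+(-32/3))/20000 = -41/93750 rad
Superposition: θ = Σ θ_i = 1671/625000 rad ≈ 0.002674 rad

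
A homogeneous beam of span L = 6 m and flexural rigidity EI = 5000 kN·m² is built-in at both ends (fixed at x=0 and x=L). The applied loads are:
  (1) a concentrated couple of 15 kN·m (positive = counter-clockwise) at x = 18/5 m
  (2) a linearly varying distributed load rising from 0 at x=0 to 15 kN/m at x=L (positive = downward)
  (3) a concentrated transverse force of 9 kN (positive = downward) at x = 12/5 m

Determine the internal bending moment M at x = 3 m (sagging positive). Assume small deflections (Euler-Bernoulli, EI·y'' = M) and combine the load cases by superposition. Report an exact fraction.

M(3) = 2157/100 kN·m

Load 1 — applied couple M₀=15 kN·m at a=18/5 m (b=L-a=12/5):
  M_1 = R_Ax - M_A  [x≤a] with R_A=18/5, M_A=24/5 = (18/5)·3 - (24/5) = 6 kN·m
Load 2 — triangular load w₀=15 kN/m (0→w₀ over full span):
  M_2 = 3w₀Lx/20 - w₀L²/30 - w₀x³/(6L) = 3·15·6·3/20 - 15·6²/30 - 15·3³/(6·6) = 45/4 kN·m
Load 3 — point force P=9 kN at a=12/5 m (b=L-a=18/5):
  M_3 = Pa²(a+3b)(L-x)/L³ - Pa²b/L²  [x>a] = 9·(12/5)²·((12/5)+3·(18/5))·(6-3)/6³ - 9·(12/5)²·(18/5)/6² = 108/25 kN·m
Superposition: M = Σ M_i = 2157/100 kN·m ≈ 21.570000 kN·m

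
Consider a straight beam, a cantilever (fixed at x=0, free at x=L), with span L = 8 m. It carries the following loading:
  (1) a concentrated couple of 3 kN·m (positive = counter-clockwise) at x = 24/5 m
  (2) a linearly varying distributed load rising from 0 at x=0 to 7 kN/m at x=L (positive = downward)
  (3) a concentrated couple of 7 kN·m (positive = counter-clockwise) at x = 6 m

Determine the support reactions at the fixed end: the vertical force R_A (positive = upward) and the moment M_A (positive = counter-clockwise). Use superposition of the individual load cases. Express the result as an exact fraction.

Load 1 — applied couple M₀=3 kN·m at a=24/5 m (b=L-a=16/5):
  R_A = 0 kN
  M_A = -M₀ = -3 kN·m
Load 2 — triangular load w₀=7 kN/m (0→w₀ over full span):
  R_A = w₀L/2 = 7·8/2 = 28 kN
  M_A = w₀L²/3 = 7·8²/3 = 448/3 kN·m
Load 3 — applied couple M₀=7 kN·m at a=6 m (b=L-a=2):
  R_A = 0 kN
  M_A = -M₀ = -7 kN·m
Superposition: R_A = 28 kN, M_A = 418/3 kN·m

R_A = 28 kN, M_A = 418/3 kN·m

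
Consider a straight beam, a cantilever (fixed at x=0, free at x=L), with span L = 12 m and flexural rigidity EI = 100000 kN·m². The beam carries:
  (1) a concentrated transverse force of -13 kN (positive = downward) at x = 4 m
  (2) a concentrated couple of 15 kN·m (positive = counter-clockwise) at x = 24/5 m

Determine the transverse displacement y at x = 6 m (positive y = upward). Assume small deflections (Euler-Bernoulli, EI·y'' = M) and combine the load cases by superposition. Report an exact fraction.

Load 1 — point force P=-13 kN at a=4 m (b=L-a=8):
  y_1 = -Pa²(3x-a)/(6EI)  [x>a] = -(-13)·4²·(3·6-4)/(6·100000) = 91/18750 m
Load 2 — applied couple M₀=15 kN·m at a=24/5 m (b=L-a=36/5):
  y_2 = M₀a(2x-a)/(2EI)  [x>a] = 15·(24/5)·(2·6-(24/5))/(2·100000) = 81/31250 m
Superposition: y = Σ y_i = 349/46875 m ≈ 0.007445 m

y(6) = 349/46875 m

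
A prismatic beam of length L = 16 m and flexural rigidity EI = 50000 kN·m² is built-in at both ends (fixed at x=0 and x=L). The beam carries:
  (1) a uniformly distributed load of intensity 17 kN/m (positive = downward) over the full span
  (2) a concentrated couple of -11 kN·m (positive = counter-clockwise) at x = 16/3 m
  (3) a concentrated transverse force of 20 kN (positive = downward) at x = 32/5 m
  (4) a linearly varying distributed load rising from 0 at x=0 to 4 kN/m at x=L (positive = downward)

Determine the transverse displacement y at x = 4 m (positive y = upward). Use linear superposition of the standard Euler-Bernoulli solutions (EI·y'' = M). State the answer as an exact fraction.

Load 1 — uniform load w=17 kN/m over full span:
  y_1 = -wx²(L-x)²/(24EI) = -17·4²·(16-4)²/(24·50000) = -102/3125 m
Load 2 — applied couple M₀=-11 kN·m at a=16/3 m (b=L-a=32/3):
  y_2 = (R_Ax³/6 - M_Ax²/2)/EI  [x≤a] with R_A=-11/12, M_A=0 = ((-11/12)·4³/6 - 0·4²/2)/50000 = -11/56250 m
Load 3 — point force P=20 kN at a=32/5 m (b=L-a=48/5):
  y_3 = -Pb²x²(3aL-(3a+b)x)/(6L³EI)  [x≤a] = -20·(48/5)²·4²·(3·(32/5)·16-(3·(32/5)+(48/5))·4)/(6·16³·50000) = -72/15625 m
Load 4 — triangular load w₀=4 kN/m (0→w₀ over full span):
  y_4 = -w₀x²(L-x)²(x+2L)/(120LEI) = -4·4²·(16-4)²·(4+2·16)/(120·16·50000) = -54/15625 m
Superposition: y = Σ y_i = -11503/281250 m ≈ -0.040900 m

y(4) = -11503/281250 m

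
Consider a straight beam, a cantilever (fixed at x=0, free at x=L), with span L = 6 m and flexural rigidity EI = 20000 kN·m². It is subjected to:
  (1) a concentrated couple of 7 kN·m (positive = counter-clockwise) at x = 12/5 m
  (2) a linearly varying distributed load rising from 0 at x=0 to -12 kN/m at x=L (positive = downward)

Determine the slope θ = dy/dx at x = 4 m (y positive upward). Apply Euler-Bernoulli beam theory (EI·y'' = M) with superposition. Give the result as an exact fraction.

θ(4) = 1223/75000 rad

Load 1 — applied couple M₀=7 kN·m at a=12/5 m (b=L-a=18/5):
  θ_1 = M₀a/EI  [x>a] = 7·(12/5)/20000 = 21/25000 rad
Load 2 — triangular load w₀=-12 kN/m (0→w₀ over full span):
  θ_2 = (w₀Lx²/4-w₀L²x/3-w₀x⁴/(24L))/EI = ((-12)·6·4²/4-(-12)·6²·4/3-(-12)·4⁴/(24·6))/20000 = 29/1875 rad
Superposition: θ = Σ θ_i = 1223/75000 rad ≈ 0.016307 rad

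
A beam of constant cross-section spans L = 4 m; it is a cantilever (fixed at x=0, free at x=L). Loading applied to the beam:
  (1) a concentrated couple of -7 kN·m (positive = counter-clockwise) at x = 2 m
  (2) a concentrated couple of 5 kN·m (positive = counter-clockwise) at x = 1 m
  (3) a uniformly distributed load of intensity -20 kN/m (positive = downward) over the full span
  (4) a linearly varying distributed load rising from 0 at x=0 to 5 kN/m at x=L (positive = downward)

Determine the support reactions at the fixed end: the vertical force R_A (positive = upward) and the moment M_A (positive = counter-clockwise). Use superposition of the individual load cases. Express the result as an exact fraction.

R_A = -70 kN, M_A = -394/3 kN·m

Load 1 — applied couple M₀=-7 kN·m at a=2 m (b=L-a=2):
  R_A = 0 kN
  M_A = -M₀ = -(-7) = 7 kN·m
Load 2 — applied couple M₀=5 kN·m at a=1 m (b=L-a=3):
  R_A = 0 kN
  M_A = -M₀ = -5 kN·m
Load 3 — uniform load w=-20 kN/m over full span:
  R_A = wL = (-20)·4 = -80 kN
  M_A = wL²/2 = (-20)·4²/2 = -160 kN·m
Load 4 — triangular load w₀=5 kN/m (0→w₀ over full span):
  R_A = w₀L/2 = 5·4/2 = 10 kN
  M_A = w₀L²/3 = 5·4²/3 = 80/3 kN·m
Superposition: R_A = -70 kN, M_A = -394/3 kN·m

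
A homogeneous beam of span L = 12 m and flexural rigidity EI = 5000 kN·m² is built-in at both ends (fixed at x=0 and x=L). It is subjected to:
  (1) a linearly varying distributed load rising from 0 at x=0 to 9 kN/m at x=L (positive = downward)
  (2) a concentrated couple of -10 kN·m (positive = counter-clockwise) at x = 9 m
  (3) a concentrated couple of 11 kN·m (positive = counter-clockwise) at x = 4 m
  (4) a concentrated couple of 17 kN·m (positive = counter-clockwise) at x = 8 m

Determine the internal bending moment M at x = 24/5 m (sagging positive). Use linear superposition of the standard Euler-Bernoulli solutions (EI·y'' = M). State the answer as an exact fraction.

M(24/5) = 52883/3000 kN·m

Load 1 — triangular load w₀=9 kN/m (0→w₀ over full span):
  M_1 = 3w₀Lx/20 - w₀L²/30 - w₀x³/(6L) = 3·9·12·(24/5)/20 - 9·12²/30 - 9·(24/5)³/(6·12) = 2592/125 kN·m
Load 2 — applied couple M₀=-10 kN·m at a=9 m (b=L-a=3):
  M_2 = R_Ax - M_A  [x≤a] with R_A=-15/16, M_A=-25/8 = (-15/16)·(24/5) - (-25/8) = -11/8 kN·m
Load 3 — applied couple M₀=11 kN·m at a=4 m (b=L-a=8):
  M_3 = R_Ax - M_A - M₀  [x>a] with R_A=11/9, M_A=0 = (11/9)·(24/5) - 0 - 11 = -77/15 kN·m
Load 4 — applied couple M₀=17 kN·m at a=8 m (b=L-a=4):
  M_4 = R_Ax - M_A  [x≤a] with R_A=17/9, M_A=17/3 = (17/9)·(24/5) - (17/3) = 17/5 kN·m
Superposition: M = Σ M_i = 52883/3000 kN·m ≈ 17.627667 kN·m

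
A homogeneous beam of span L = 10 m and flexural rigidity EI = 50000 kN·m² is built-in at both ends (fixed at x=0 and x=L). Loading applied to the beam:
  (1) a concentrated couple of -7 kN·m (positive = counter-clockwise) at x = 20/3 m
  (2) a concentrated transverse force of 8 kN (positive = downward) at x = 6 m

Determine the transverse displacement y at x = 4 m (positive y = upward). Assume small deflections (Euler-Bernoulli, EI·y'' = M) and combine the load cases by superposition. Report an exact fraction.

y(4) = -3191/7031250 m

Load 1 — applied couple M₀=-7 kN·m at a=20/3 m (b=L-a=10/3):
  y_1 = (R_Ax³/6 - M_Ax²/2)/EI  [x≤a] with R_A=-14/15, M_A=-7/3 = ((-14/15)·4³/6 - (-7/3)·4²/2)/50000 = 49/281250 m
Load 2 — point force P=8 kN at a=6 m (b=L-a=4):
  y_2 = -Pb²x²(3aL-(3a+b)x)/(6L³EI)  [x≤a] = -8·4²·4²·(3·6·10-(3·6+4)·4)/(6·10³·50000) = -736/1171875 m
Superposition: y = Σ y_i = -3191/7031250 m ≈ -0.000454 m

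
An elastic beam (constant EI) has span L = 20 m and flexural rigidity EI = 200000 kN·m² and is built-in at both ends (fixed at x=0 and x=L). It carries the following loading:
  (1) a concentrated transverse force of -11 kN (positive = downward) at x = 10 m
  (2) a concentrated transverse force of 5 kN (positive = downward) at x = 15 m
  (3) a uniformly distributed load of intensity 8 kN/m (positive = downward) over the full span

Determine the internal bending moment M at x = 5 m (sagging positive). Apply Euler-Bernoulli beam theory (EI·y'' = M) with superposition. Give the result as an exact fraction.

M(5) = 3125/96 kN·m

Load 1 — point force P=-11 kN at a=10 m (b=L-a=10):
  M_1 = Pb²(3a+b)x/L³ - Pab²/L²  [x≤a] = (-11)·10²·(3·10+10)·5/20³ - (-11)·10·10²/20² = 0 kN·m
Load 2 — point force P=5 kN at a=15 m (b=L-a=5):
  M_2 = Pb²(3a+b)x/L³ - Pab²/L²  [x≤a] = 5·5²·(3·15+5)·5/20³ - 5·15·5²/20² = -25/32 kN·m
Load 3 — uniform load w=8 kN/m over full span:
  M_3 = wLx/2 - wL²/12 - wx²/2 = 8·20·5/2 - 8·20²/12 - 8·5²/2 = 100/3 kN·m
Superposition: M = Σ M_i = 3125/96 kN·m ≈ 32.552083 kN·m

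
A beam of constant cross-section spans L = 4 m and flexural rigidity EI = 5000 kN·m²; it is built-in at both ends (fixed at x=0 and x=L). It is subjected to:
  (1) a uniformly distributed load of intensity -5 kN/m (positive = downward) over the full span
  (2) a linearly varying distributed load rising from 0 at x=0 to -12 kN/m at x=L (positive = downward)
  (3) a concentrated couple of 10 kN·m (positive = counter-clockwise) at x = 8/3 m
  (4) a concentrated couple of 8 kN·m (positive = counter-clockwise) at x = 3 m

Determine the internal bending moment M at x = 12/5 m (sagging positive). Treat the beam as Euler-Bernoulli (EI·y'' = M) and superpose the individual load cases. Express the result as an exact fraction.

M(12/5) = 499/750 kN·m

Load 1 — uniform load w=-5 kN/m over full span:
  M_1 = wLx/2 - wL²/12 - wx²/2 = (-5)·4·(12/5)/2 - (-5)·4²/12 - (-5)·(12/5)²/2 = -44/15 kN·m
Load 2 — triangular load w₀=-12 kN/m (0→w₀ over full span):
  M_2 = 3w₀Lx/20 - w₀L²/30 - w₀x³/(6L) = 3·(-12)·4·(12/5)/20 - (-12)·4²/30 - (-12)·(12/5)³/(6·4) = -496/125 kN·m
Load 3 — applied couple M₀=10 kN·m at a=8/3 m (b=L-a=4/3):
  M_3 = R_Ax - M_A  [x≤a] with R_A=10/3, M_A=10/3 = (10/3)·(12/5) - (10/3) = 14/3 kN·m
Load 4 — applied couple M₀=8 kN·m at a=3 m (b=L-a=1):
  M_4 = R_Ax - M_A  [x≤a] with R_A=9/4, M_A=5/2 = (9/4)·(12/5) - (5/2) = 29/10 kN·m
Superposition: M = Σ M_i = 499/750 kN·m ≈ 0.665333 kN·m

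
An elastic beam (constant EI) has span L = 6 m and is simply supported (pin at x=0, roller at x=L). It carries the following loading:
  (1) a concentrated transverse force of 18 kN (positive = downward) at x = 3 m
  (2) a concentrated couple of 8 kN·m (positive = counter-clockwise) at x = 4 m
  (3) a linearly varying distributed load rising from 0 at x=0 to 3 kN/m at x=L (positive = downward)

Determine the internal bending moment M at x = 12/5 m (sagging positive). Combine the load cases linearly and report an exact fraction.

M(12/5) = 3856/125 kN·m

Load 1 — point force P=18 kN at a=3 m (b=L-a=3):
  M_1 = Pbx/L  [x≤a] = 18·3·(12/5)/6 = 108/5 kN·m
Load 2 — applied couple M₀=8 kN·m at a=4 m (b=L-a=2):
  M_2 = M₀x/L  [x≤a] = 8·(12/5)/6 = 16/5 kN·m
Load 3 — triangular load w₀=3 kN/m (0→w₀ over full span):
  M_3 = w₀Lx/6 - w₀x³/(6L) = 3·6·(12/5)/6 - 3·(12/5)³/(6·6) = 756/125 kN·m
Superposition: M = Σ M_i = 3856/125 kN·m ≈ 30.848000 kN·m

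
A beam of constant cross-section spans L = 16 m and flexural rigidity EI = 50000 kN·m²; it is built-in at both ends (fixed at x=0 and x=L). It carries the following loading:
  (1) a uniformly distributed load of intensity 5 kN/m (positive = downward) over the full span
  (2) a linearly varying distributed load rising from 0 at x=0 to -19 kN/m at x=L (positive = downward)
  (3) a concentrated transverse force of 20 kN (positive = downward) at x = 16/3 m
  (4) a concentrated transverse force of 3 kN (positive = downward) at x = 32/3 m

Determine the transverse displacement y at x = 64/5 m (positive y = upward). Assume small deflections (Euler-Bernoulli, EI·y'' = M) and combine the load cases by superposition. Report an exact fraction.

y(64/5) = 21906944/3955078125 m

Load 1 — uniform load w=5 kN/m over full span:
  y_1 = -wx²(L-x)²/(24EI) = -5·(64/5)²·(16-(64/5))²/(24·50000) = -8192/1171875 m
Load 2 — triangular load w₀=-19 kN/m (0→w₀ over full span):
  y_2 = -w₀x²(L-x)²(x+2L)/(120LEI) = -(-19)·(64/5)²·(16-(64/5))²·((64/5)+2·16)/(120·16·50000) = 2179072/146484375 m
Load 3 — point force P=20 kN at a=16/3 m (b=L-a=32/3):
  y_3 = -Pa²(L-x)²(3bL-(3b+a)(L-x))/(6L³EI)  [x>a] = -20·(16/3)²·(16-(64/5))²·(3·(32/3)·16-(3·(32/3)+(16/3))·(16-(64/5)))/(6·16³·50000) = -11776/6328125 m
Load 4 — point force P=3 kN at a=32/3 m (b=L-a=16/3):
  y_4 = -Pa²(L-x)²(3bL-(3b+a)(L-x))/(6L³EI)  [x>a] = -3·(32/3)²·(16-(64/5))²·(3·(16/3)·16-(3·(16/3)+(32/3))·(16-(64/5)))/(6·16³·50000) = -1024/2109375 m
Superposition: y = Σ y_i = 21906944/3955078125 m ≈ 0.005539 m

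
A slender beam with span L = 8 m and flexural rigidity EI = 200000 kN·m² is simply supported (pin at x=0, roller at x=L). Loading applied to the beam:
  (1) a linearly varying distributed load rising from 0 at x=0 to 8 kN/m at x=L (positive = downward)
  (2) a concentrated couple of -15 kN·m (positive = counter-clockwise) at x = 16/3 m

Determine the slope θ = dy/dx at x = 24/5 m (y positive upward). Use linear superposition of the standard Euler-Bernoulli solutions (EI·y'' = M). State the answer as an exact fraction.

θ(24/5) = 18071/281250000 rad

Load 1 — triangular load w₀=8 kN/m (0→w₀ over full span):
  θ_1 = -w₀(7L⁴-30L²x²+15x⁴)/(360LEI) = -8·(7·8⁴-30·8²·(24/5)²+15·(24/5)⁴)/(360·8·200000) = 1856/17578125 rad
Load 2 — applied couple M₀=-15 kN·m at a=16/3 m (b=L-a=8/3):
  θ_2 = (M₀x²/(2L)+C₁)/EI  [x≤a] with C₁=M₀(3b²-L²)/(6L)=40/3 = ((-15)·(24/5)²/(2·8)+(40/3))/200000 = -31/750000 rad
Superposition: θ = Σ θ_i = 18071/281250000 rad ≈ 0.000064 rad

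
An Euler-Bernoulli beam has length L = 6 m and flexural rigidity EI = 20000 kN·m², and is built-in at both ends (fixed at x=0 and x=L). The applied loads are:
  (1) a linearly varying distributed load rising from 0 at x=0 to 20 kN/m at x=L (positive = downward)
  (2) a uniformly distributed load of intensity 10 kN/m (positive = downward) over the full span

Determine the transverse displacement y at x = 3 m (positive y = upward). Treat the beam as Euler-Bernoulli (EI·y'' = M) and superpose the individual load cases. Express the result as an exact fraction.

Load 1 — triangular load w₀=20 kN/m (0→w₀ over full span):
  y_1 = -w₀x²(L-x)²(x+2L)/(120LEI) = -20·3²·(6-3)²·(3+2·6)/(120·6·20000) = -27/16000 m
Load 2 — uniform load w=10 kN/m over full span:
  y_2 = -wx²(L-x)²/(24EI) = -10·3²·(6-3)²/(24·20000) = -27/16000 m
Superposition: y = Σ y_i = -27/8000 m ≈ -0.003375 m

y(3) = -27/8000 m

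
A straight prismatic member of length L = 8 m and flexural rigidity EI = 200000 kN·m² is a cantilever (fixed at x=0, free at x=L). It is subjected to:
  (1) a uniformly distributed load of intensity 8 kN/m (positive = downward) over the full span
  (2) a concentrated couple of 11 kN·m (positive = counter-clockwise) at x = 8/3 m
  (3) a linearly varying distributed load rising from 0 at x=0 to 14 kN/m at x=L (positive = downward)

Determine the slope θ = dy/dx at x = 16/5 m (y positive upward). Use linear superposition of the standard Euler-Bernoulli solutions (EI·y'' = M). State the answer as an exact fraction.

θ(16/5) = -277157/46875000 rad

Load 1 — uniform load w=8 kN/m over full span:
  θ_1 = -wx(x²-3Lx+3L²)/(6EI) = -8·(16/5)·((16/5)²-3·8·(16/5)+3·8²)/(6·200000) = -3136/1171875 rad
Load 2 — applied couple M₀=11 kN·m at a=8/3 m (b=L-a=16/3):
  θ_2 = M₀a/EI  [x>a] = 11·(8/3)/200000 = 11/75000 rad
Load 3 — triangular load w₀=14 kN/m (0→w₀ over full span):
  θ_3 = (w₀Lx²/4-w₀L²x/3-w₀x⁴/(24L))/EI = (14·8·(16/5)²/4-14·8²·(16/5)/3-14·(16/5)⁴/(24·8))/200000 = -6608/1953125 rad
Superposition: θ = Σ θ_i = -277157/46875000 rad ≈ -0.005913 rad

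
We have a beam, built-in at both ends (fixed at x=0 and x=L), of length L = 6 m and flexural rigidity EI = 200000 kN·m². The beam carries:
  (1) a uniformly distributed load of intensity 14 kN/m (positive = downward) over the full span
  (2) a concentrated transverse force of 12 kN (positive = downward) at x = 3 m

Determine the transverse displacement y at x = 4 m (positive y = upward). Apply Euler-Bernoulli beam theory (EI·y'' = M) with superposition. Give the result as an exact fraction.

Load 1 — uniform load w=14 kN/m over full span:
  y_1 = -wx²(L-x)²/(24EI) = -14·4²·(6-4)²/(24·200000) = -7/37500 m
Load 2 — point force P=12 kN at a=3 m (b=L-a=3):
  y_2 = -Pa²(L-x)²(3bL-(3b+a)(L-x))/(6L³EI)  [x>a] = -12·3²·(6-4)²·(3·3·6-(3·3+3)·(6-4))/(6·6³·200000) = -1/20000 m
Superposition: y = Σ y_i = -71/300000 m ≈ -0.000237 m

y(4) = -71/300000 m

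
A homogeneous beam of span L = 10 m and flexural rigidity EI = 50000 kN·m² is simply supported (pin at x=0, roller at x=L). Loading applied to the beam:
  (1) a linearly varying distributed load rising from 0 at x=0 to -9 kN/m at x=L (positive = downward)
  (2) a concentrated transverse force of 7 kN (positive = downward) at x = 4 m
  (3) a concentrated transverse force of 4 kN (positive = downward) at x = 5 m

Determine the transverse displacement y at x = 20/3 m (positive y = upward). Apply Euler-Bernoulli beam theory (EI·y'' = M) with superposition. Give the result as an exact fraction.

Load 1 — triangular load w₀=-9 kN/m (0→w₀ over full span):
  y_1 = -w₀x(7L⁴-10L²x²+3x⁴)/(360LEI) = -(-9)·(20/3)·(7·10⁴-10·10²·(20/3)²+3·(20/3)⁴)/(360·10·50000) = 17/1620 m
Load 2 — point force P=7 kN at a=4 m (b=L-a=6):
  y_2 = -Pa(L-x)(2Lx-a²-x²)/(6LEI)  [x>a] = -7·4·(10-(20/3))·(2·10·(20/3)-4²-(20/3)²)/(6·10·50000) = -574/253125 m
Load 3 — point force P=4 kN at a=5 m (b=L-a=5):
  y_3 = -Pa(L-x)(2Lx-a²-x²)/(6LEI)  [x>a] = -4·5·(10-(20/3))·(2·10·(20/3)-5²-(20/3)²)/(6·10·50000) = -23/16200 m
Superposition: y = Σ y_i = 13783/2025000 m ≈ 0.006806 m

y(20/3) = 13783/2025000 m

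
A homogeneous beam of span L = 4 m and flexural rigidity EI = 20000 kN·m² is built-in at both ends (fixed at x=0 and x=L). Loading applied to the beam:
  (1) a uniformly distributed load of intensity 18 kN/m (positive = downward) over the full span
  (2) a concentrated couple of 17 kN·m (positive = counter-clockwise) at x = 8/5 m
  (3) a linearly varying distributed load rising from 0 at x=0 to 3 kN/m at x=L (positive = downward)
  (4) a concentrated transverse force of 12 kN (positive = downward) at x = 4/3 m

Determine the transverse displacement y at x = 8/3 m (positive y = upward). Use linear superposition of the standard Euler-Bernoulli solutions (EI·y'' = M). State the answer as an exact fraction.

Load 1 — uniform load w=18 kN/m over full span:
  y_1 = -wx²(L-x)²/(24EI) = -18·(8/3)²·(4-(8/3))²/(24·20000) = -8/16875 m
Load 2 — applied couple M₀=17 kN·m at a=8/5 m (b=L-a=12/5):
  y_2 = (R_Ax³/6 - M_Ax²/2 - M₀(x-a)²/2)/EI  [x>a] with R_A=153/25, M_A=51/25 = ((153/25)·(8/3)³/6 - (51/25)·(8/3)²/2 - 17·((8/3)-(8/5))²/2)/20000 = 17/140625 m
Load 3 — triangular load w₀=3 kN/m (0→w₀ over full span):
  y_3 = -w₀x²(L-x)²(x+2L)/(120LEI) = -3·(8/3)²·(4-(8/3))²·((8/3)+2·4)/(120·4·20000) = -32/759375 m
Load 4 — point force P=12 kN at a=4/3 m (b=L-a=8/3):
  y_4 = -Pa²(L-x)²(3bL-(3b+a)(L-x))/(6L³EI)  [x>a] = -12·(4/3)²·(4-(8/3))²·(3·(8/3)·4-(3·(8/3)+(4/3))·(4-(8/3)))/(6·4³·20000) = -44/455625 m
Superposition: y = Σ y_i = -5603/11390625 m ≈ -0.000492 m

y(8/3) = -5603/11390625 m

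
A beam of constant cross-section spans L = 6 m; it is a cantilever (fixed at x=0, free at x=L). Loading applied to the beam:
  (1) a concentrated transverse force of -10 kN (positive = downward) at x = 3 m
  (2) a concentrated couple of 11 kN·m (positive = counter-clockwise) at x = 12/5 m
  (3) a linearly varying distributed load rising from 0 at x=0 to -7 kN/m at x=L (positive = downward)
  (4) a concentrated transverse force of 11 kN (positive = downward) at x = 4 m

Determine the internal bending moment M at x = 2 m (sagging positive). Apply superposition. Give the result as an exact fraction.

Load 1 — point force P=-10 kN at a=3 m (b=L-a=3):
  M_1 = -P(a-x)  [x≤a] = -(-10)·(3-2) = 10 kN·m
Load 2 — applied couple M₀=11 kN·m at a=12/5 m (b=L-a=18/5):
  M_2 = M₀  [x≤a] = 11 = 11 kN·m
Load 3 — triangular load w₀=-7 kN/m (0→w₀ over full span):
  M_3 = w₀Lx/2 - w₀L²/3 - w₀x³/(6L) = (-7)·6·2/2 - (-7)·6²/3 - (-7)·2³/(6·6) = 392/9 kN·m
Load 4 — point force P=11 kN at a=4 m (b=L-a=2):
  M_4 = -P(a-x)  [x≤a] = -11·(4-2) = -22 kN·m
Superposition: M = Σ M_i = 383/9 kN·m ≈ 42.555556 kN·m

M(2) = 383/9 kN·m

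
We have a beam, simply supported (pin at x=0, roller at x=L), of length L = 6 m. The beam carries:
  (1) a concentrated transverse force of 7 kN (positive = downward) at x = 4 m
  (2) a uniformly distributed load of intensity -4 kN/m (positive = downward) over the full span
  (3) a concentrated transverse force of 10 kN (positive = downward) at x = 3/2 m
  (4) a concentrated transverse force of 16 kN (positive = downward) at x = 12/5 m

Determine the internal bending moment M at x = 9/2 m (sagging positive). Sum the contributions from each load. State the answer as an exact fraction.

Load 1 — point force P=7 kN at a=4 m (b=L-a=2):
  M_1 = Pa(L-x)/L  [x>a] = 7·4·(6-(9/2))/6 = 7 kN·m
Load 2 — uniform load w=-4 kN/m over full span:
  M_2 = wx(L-x)/2 = (-4)·(9/2)·(6-(9/2))/2 = -27/2 kN·m
Load 3 — point force P=10 kN at a=3/2 m (b=L-a=9/2):
  M_3 = Pa(L-x)/L  [x>a] = 10·(3/2)·(6-(9/2))/6 = 15/4 kN·m
Load 4 — point force P=16 kN at a=12/5 m (b=L-a=18/5):
  M_4 = Pa(L-x)/L  [x>a] = 16·(12/5)·(6-(9/2))/6 = 48/5 kN·m
Superposition: M = Σ M_i = 137/20 kN·m ≈ 6.850000 kN·m

M(9/2) = 137/20 kN·m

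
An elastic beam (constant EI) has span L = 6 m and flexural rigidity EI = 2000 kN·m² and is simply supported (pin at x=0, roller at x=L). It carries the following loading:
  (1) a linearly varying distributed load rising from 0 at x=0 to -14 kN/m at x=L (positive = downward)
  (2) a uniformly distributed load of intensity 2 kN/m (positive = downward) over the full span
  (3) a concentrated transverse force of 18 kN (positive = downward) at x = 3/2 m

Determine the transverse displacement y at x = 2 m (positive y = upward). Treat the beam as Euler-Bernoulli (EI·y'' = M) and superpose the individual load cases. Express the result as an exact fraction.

Load 1 — triangular load w₀=-14 kN/m (0→w₀ over full span):
  y_1 = -w₀x(7L⁴-10L²x²+3x⁴)/(360LEI) = -(-14)·2·(7·6⁴-10·6²·2²+3·2⁴)/(360·6·2000) = 56/1125 m
Load 2 — uniform load w=2 kN/m over full span:
  y_2 = -wx(L³-2Lx²+x³)/(24EI) = -2·2·(6³-2·6·2²+2³)/(24·2000) = -11/750 m
Load 3 — point force P=18 kN at a=3/2 m (b=L-a=9/2):
  y_3 = -Pa(L-x)(2Lx-a²-x²)/(6LEI)  [x>a] = -18·(3/2)·(6-2)·(2·6·2-(3/2)²-2²)/(6·6·2000) = -213/8000 m
Superposition: y = Σ y_i = 611/72000 m ≈ 0.008486 m

y(2) = 611/72000 m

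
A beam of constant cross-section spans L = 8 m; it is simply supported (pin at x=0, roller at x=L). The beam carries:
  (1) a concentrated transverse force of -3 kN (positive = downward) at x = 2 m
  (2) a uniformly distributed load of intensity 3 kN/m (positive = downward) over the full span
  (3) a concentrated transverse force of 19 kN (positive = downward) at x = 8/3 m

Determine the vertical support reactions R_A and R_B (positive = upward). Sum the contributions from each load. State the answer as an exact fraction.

R_A = 269/12 kN, R_B = 211/12 kN

Load 1 — point force P=-3 kN at a=2 m (b=L-a=6):
  R_A = Pb/L = (-3)·6/8 = -9/4 kN
  R_B = Pa/L = (-3)·2/8 = -3/4 kN
Load 2 — uniform load w=3 kN/m over full span:
  R_A = wL/2 = 3·8/2 = 12 kN
  R_B = wL/2 = 3·8/2 = 12 kN
Load 3 — point force P=19 kN at a=8/3 m (b=L-a=16/3):
  R_A = Pb/L = 19·(16/3)/8 = 38/3 kN
  R_B = Pa/L = 19·(8/3)/8 = 19/3 kN
Superposition: R_A = 269/12 kN, R_B = 211/12 kN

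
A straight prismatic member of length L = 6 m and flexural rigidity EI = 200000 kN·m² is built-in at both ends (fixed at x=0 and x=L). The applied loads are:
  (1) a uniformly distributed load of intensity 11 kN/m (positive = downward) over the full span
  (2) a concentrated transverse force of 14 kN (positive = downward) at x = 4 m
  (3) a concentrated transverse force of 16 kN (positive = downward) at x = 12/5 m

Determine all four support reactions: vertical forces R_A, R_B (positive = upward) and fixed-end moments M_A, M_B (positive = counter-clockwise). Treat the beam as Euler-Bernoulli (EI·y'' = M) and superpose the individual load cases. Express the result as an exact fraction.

R_A = 158617/3375 kN, M_A = 59677/1125 kN·m, R_B = 165383/3375 kN, M_B = -61493/1125 kN·m

Load 1 — uniform load w=11 kN/m over full span:
  R_A = wL/2 = 11·6/2 = 33 kN
  M_A = wL²/12 = 11·6²/12 = 33 kN·m
  R_B = wL/2 = 11·6/2 = 33 kN
  M_B = -wL²/12 = -11·6²/12 = -33 kN·m
Load 2 — point force P=14 kN at a=4 m (b=L-a=2):
  R_A = Pb²(3a+b)/L³ = 14·2²·(3·4+2)/6³ = 98/27 kN
  M_A = Pab²/L² = 14·4·2²/6² = 56/9 kN·m
  R_B = Pa²(a+3b)/L³ = 14·4²·(4+3·2)/6³ = 280/27 kN
  M_B = -Pa²b/L² = -14·4²·2/6² = -112/9 kN·m
Load 3 — point force P=16 kN at a=12/5 m (b=L-a=18/5):
  R_A = Pb²(3a+b)/L³ = 16·(18/5)²·(3·(12/5)+(18/5))/6³ = 1296/125 kN
  M_A = Pab²/L² = 16·(12/5)·(18/5)²/6² = 1728/125 kN·m
  R_B = Pa²(a+3b)/L³ = 16·(12/5)²·((12/5)+3·(18/5))/6³ = 704/125 kN
  M_B = -Pa²b/L² = -16·(12/5)²·(18/5)/6² = -1152/125 kN·m
Superposition: R_A = 158617/3375 kN, M_A = 59677/1125 kN·m, R_B = 165383/3375 kN, M_B = -61493/1125 kN·m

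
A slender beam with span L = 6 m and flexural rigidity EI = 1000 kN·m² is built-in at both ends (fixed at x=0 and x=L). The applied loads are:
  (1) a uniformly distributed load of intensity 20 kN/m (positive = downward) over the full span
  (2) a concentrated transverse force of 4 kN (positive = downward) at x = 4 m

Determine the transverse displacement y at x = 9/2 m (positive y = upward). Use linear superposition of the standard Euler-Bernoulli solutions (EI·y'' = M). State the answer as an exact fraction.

y(9/2) = -3869/96000 m

Load 1 — uniform load w=20 kN/m over full span:
  y_1 = -wx²(L-x)²/(24EI) = -20·(9/2)²·(6-(9/2))²/(24·1000) = -243/6400 m
Load 2 — point force P=4 kN at a=4 m (b=L-a=2):
  y_2 = -Pa²(L-x)²(3bL-(3b+a)(L-x))/(6L³EI)  [x>a] = -4·4²·(6-(9/2))²·(3·2·6-(3·2+4)·(6-(9/2)))/(6·6³·1000) = -7/3000 m
Superposition: y = Σ y_i = -3869/96000 m ≈ -0.040302 m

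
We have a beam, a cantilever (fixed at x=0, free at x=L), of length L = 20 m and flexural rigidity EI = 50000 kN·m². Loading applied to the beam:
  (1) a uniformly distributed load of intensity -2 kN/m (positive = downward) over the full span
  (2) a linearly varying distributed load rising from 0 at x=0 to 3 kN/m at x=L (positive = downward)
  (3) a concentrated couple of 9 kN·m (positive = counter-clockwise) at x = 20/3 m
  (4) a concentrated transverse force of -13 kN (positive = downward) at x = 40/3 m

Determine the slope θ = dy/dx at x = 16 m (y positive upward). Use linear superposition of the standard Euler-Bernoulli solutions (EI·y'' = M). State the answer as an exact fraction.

θ(16) = 10027/562500 rad

Load 1 — uniform load w=-2 kN/m over full span:
  θ_1 = -wx(x²-3Lx+3L²)/(6EI) = -(-2)·16·(16²-3·20·16+3·20²)/(6·50000) = 496/9375 rad
Load 2 — triangular load w₀=3 kN/m (0→w₀ over full span):
  θ_2 = (w₀Lx²/4-w₀L²x/3-w₀x⁴/(24L))/EI = (3·20·16²/4-3·20²·16/3-3·16⁴/(24·20))/50000 = -928/15625 rad
Load 3 — applied couple M₀=9 kN·m at a=20/3 m (b=L-a=40/3):
  θ_3 = M₀a/EI  [x>a] = 9·(20/3)/50000 = 3/2500 rad
Load 4 — point force P=-13 kN at a=40/3 m (b=L-a=20/3):
  θ_4 = -Pa²/(2EI)  [x>a] = -(-13)·(40/3)²/(2·50000) = 26/1125 rad
Superposition: θ = Σ θ_i = 10027/562500 rad ≈ 0.017826 rad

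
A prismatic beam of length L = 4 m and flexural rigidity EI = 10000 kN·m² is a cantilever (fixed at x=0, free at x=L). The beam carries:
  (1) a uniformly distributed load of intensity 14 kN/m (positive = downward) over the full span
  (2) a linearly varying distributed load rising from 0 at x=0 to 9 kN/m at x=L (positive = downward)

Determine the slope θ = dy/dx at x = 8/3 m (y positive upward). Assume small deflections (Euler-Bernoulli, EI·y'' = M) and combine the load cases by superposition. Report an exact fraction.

Load 1 — uniform load w=14 kN/m over full span:
  θ_1 = -wx(x²-3Lx+3L²)/(6EI) = -14·(8/3)·((8/3)²-3·4·(8/3)+3·4²)/(6·10000) = -728/50625 rad
Load 2 — triangular load w₀=9 kN/m (0→w₀ over full span):
  θ_2 = (w₀Lx²/4-w₀L²x/3-w₀x⁴/(24L))/EI = (9·4·(8/3)²/4-9·4²·(8/3)/3-9·(8/3)⁴/(24·4))/10000 = -116/16875 rad
Superposition: θ = Σ θ_i = -1076/50625 rad ≈ -0.021254 rad

θ(8/3) = -1076/50625 rad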